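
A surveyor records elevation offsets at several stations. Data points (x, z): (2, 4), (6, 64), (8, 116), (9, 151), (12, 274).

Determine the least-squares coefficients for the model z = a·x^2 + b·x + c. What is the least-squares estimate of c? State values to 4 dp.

Entries of MᵀM: Σx^2·x^2 = 32705, Σx^2·x = 3193, Σx^2 = 329, Σx·x = 329, Σx = 37, Σ1 = 5.
For Mᵀz: Σx^2·z = 61431, Σx·z = 5967, Σz = 609.
Solving the 3×3 system (Gaussian elimination) gives a = 451/222, b = -323/222, c = -41/37.

c = -1.1081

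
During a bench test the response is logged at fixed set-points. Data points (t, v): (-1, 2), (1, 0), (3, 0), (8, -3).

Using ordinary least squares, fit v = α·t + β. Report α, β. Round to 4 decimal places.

α = -0.5196, β = 1.1788

Compute the Gram sums: Σt·t = 75, Σt = 11, Σ1 = 4.
Moment sums: Σt·v = -26, Σv = -1.
Determinant 75·4 − 11² = 179.
α = ((-26)·4 − 11·(-1))/179 = -93/179; β = (75·(-1) − 11·(-26))/179 = 211/179.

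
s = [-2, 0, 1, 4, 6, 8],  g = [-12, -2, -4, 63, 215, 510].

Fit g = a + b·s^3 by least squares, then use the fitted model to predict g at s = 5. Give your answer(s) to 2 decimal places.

ĝ = 122.48

The normal equations are: 6·a + 785·b = 770;  785·a + 312961·b = 311684.
(Σ1 = 6, Σs^3 = 785, Σs^3·s^3 = 312961, Σg = 770, Σs^3·g = 311684.)
Determinant 6·312961 − 785² = 1261541.
a = (770·312961 − 785·311684)/1261541 = -3691970/1261541; b = (6·311684 − 785·770)/1261541 = 1265654/1261541.
At s = 5: ĝ = (-3691970/1261541)·(1) + (1265654/1261541)·(125) = 154514780/1261541.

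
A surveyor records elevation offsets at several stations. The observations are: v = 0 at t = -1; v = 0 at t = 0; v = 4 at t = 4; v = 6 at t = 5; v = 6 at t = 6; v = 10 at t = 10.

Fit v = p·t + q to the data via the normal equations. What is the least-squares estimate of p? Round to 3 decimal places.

p = 0.951

The normal equations are: 178·p + 24·q = 182;  24·p + 6·q = 26.
det = 178·6 − 24² = 492.
p = (182·6 − 24·26)/492 = 39/41; q = (178·26 − 24·182)/492 = 65/123.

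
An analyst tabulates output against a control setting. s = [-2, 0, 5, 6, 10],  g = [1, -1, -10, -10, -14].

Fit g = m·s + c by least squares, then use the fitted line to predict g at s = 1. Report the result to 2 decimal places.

Sums needed: Σs·s = 165, Σs = 19, Σ1 = 5.
And Σs·g = -252, Σg = -34.
Normal equations: [[165, 19]; [19, 5]]·[m, c]ᵀ = [-252, -34]ᵀ.
Eliminating c: 5·(row 1) − 19·(row 2) gives 464·m = 5·(-252) − 19·(-34) = -614, so m = -307/232.
Then c = ((-34) − 19·(-307/232))/5 = -411/232.
At s = 1: ĝ = (-307/232)·(1) + (-411/232)·(1) = -359/116.

ĝ = -3.09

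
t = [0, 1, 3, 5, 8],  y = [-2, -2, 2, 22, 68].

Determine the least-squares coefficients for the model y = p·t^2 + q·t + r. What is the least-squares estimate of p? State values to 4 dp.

Normal-equation sums: Σt^2·t^2 = 4803, Σt^2·t = 665, Σt^2 = 99, Σt·t = 99, Σt = 17, Σ1 = 5.
Moment sums: Σt^2·y = 4918, Σt·y = 658, Σy = 88.
Inverting the 3×3 Gram matrix, [p, q, r]ᵀ = [4064/2899, -7147/2899, -5145/2899]ᵀ.

p = 1.4019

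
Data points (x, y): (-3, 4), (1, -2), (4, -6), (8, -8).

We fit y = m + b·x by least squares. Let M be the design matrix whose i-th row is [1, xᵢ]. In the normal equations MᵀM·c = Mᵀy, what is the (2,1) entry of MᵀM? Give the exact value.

10

Row 2 ↔ basis x, column 1 ↔ basis 1, so (MᵀM)_{2,1} = Σᵢ x = (-3)·(1) + (1)·(1) + (4)·(1) + (8)·(1) = 10.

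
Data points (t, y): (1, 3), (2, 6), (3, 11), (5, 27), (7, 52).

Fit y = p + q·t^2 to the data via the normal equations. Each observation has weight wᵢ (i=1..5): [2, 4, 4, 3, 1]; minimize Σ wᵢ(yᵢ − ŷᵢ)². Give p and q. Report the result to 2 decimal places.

Sums needed: Σwᵢ·1 = 14, Σwᵢ·t^2 = 178, Σwᵢ·t^2·t^2 = 4666.
Moment sums: Σwᵢ·y = 207, Σwᵢ·t^2·y = 5071.
Eliminating q: 4666·(row 1) − 178·(row 2) gives 33640·p = 4666·207 − 178·5071 = 63224, so p = 7903/4205.
Then q = (5071 − 178·(7903/4205))/4666 = 8537/8410.

p = 1.88, q = 1.02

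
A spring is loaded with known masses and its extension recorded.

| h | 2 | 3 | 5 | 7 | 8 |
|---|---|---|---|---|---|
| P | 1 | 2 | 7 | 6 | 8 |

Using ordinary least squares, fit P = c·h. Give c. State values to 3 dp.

Sums needed: Σh·h = 151.
Right-hand side: Σh·P = 149.
So XᵀX·[c]ᵀ = XᵀP: [[151]]·[c]ᵀ = [149]ᵀ.
Hence c = 149 / 151 ≈ 0.986755.

c = 0.987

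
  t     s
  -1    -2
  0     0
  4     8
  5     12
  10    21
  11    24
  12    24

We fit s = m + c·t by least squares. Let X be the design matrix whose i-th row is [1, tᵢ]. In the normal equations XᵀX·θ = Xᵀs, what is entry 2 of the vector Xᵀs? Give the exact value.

856

Entry 2 ↔ basis t, so (Xᵀs)_{2} = Σᵢ (t)·sᵢ = (-1)·(-2) + (0)·(0) + (4)·(8) + (5)·(12) + (10)·(21) + (11)·(24) + (12)·(24) = 856.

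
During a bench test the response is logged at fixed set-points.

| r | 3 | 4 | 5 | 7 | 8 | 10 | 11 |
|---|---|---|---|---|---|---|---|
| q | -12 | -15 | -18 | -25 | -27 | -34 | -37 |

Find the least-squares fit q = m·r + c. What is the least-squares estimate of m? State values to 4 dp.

m = -3.1354

Forming AᵀA = [[384, 48]; [48, 7]] and Aᵀq = [-1324, -168]ᵀ gives AᵀA·[m, c]ᵀ = Aᵀq.
Determinant 384·7 − 48² = 384.
m = ((-1324)·7 − 48·(-168))/384 = -301/96; c = (384·(-168) − 48·(-1324))/384 = -5/2.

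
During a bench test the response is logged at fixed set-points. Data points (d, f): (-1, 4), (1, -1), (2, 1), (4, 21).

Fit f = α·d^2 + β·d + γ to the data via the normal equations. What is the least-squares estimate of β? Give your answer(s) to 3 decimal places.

The normal system XᵀX·[α, β, γ]ᵀ = Xᵀf is [[274, 72, 22]; [72, 22, 6]; [22, 6, 4]]·[α, β, γ]ᵀ = [343, 81, 25]ᵀ.
Inverting the 3×3 Gram matrix, [α, β, γ]ᵀ = [25/12, -151/52, -133/156]ᵀ.

β = -2.904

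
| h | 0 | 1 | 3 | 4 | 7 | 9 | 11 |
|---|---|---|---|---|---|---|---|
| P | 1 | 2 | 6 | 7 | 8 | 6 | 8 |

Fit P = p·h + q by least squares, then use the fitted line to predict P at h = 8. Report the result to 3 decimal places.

Forming XᵀX = [[277, 35]; [35, 7]] and XᵀP = [246, 38]ᵀ gives XᵀX·[p, q]ᵀ = XᵀP.
Determinant 277·7 − 35² = 714.
p = (246·7 − 35·38)/714 = 28/51; q = (277·38 − 35·246)/714 = 958/357.
At h = 8: P̂ = (28/51)·(8) + (958/357)·(1) = 842/119.

P̂ = 7.076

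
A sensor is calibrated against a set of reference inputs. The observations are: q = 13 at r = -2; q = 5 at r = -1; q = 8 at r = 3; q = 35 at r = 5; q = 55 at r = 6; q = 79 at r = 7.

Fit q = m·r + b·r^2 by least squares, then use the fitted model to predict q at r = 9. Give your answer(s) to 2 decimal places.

With design matrix A, AᵀA = [[124, 702]; [702, 4420]] and Aᵀq = [1051, 6855]ᵀ.
det = 124·4420 − 702² = 55276.
m = (1051·4420 − 702·6855)/55276 = -6415/2126; b = (124·6855 − 702·1051)/55276 = 56109/27638.
At r = 9: q̂ = (-6415/2126)·(9) + (56109/27638)·(81) = 1897137/13819.

q̂ = 137.28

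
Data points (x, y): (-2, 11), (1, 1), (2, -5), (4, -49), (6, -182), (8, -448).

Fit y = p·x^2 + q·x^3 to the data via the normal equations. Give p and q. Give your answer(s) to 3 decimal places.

p = 0.818, q = -0.977

With design matrix A, AᵀA = [[5681, 41569]; [41569, 313025]] and Aᵀy = [-35983, -271951]ᵀ.
det = 5681·313025 − 41569² = 50313264.
p = ((-35983)·313025 − 41569·(-271951))/50313264 = 2572034/3144579; q = (5681·(-271951) − 41569·(-35983))/50313264 = -3073519/3144579.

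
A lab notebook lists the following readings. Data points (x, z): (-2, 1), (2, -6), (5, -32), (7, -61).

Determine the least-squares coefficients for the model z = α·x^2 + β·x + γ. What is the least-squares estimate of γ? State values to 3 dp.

γ = 1.795

From the data, Σx^2·x^2 = 3058, Σx^2·x = 468, Σx^2 = 82, Σx·x = 82, Σx = 12, Σ1 = 4.
For Aᵀz: Σx^2·z = -3809, Σx·z = -601, Σz = -98.
So AᵀA·[α, β, γ]ᵀ = Aᵀz: [[3058, 468, 82]; [468, 82, 12]; [82, 12, 4]]·[α, β, γ]ᵀ = [-3809, -601, -98]ᵀ.
Inverting the 3×3 Gram matrix, [α, β, γ]ᵀ = [-2441/2343, -2571/1562, 8413/4686]ᵀ.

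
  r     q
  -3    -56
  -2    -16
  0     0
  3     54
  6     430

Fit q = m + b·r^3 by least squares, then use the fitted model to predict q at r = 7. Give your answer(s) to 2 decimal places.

q̂ = 683.59

Normal-equation sums: Σ1 = 5, Σr^3 = 208, Σr^3·r^3 = 48178.
And Σq = 412, Σr^3·q = 95978.
So MᵀM·[m, b]ᵀ = Mᵀq: [[5, 208]; [208, 48178]]·[m, b]ᵀ = [412, 95978]ᵀ.
det = 5·48178 − 208² = 197626.
m = (412·48178 − 208·95978)/197626 = -4388/7601; b = (5·95978 − 208·412)/197626 = 197097/98813.
At r = 7: q̂ = (-4388/7601)·(1) + (197097/98813)·(343) = 6140657/8983.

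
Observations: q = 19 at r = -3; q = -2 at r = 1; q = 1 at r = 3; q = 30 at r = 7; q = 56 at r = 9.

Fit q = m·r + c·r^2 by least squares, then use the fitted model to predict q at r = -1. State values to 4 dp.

AᵀA·[m, c]ᵀ = Aᵀq reads: 149·m + 1073·c = 658;  1073·m + 9125·c = 6184.
Determinant 149·9125 − 1073² = 208296.
m = (658·9125 − 1073·6184)/208296 = -105197/34716; c = (149·6184 − 1073·658)/208296 = 35897/34716.
At r = -1: q̂ = (-105197/34716)·(-1) + (35897/34716)·(1) = 70547/17358.

q̂ = 4.0642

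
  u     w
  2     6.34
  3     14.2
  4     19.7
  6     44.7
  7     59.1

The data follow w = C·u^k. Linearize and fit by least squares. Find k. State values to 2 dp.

Taking logs, ln w = k·ln u + ln C, so regress ln w on ln u.
AᵀA = [[10.6062, 6.9157]; [6.9157, 5]], rhs = [23.0735, 15.3599]ᵀ  (here Σln u = 6.9157, Σ(ln u)² = 10.6062, Σln w = 15.3599, Σln u·ln w = 23.0735).
Δ = 10.6062·5 − (6.9157)² = 5.2037; k = (23.0735·5 − 6.9157·15.3599)/5.2037 = 1.75692, ln C = (10.6062·15.3599 − 6.9157·23.0735)/5.2037 = 0.64192.

k = 1.76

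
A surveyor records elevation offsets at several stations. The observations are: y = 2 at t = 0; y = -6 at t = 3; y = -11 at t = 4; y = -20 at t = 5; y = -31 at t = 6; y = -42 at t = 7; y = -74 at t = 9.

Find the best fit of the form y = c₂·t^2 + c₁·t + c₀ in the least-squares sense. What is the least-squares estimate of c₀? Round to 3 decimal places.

Setting ∂/∂c₂ … = 0 gives: 11220·c₂ + 1504·c₁ + 216·c₀ = -9898;  1504·c₂ + 216·c₁ + 34·c₀ = -1308;  216·c₂ + 34·c₁ + 7·c₀ = -182.
Inverting the 3×3 Gram matrix, [c₂, c₁, c₀]ᵀ = [-21797/21658, 7192/10829, 2830/1547]ᵀ.

c₀ = 1.829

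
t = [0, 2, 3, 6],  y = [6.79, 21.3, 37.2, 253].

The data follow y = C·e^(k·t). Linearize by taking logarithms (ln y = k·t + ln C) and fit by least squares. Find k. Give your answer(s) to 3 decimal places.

Taking logs, ln y = k·t + ln C, so regress ln y on t.
Σt = 11.0000, Σ(t)² = 49.0000, Σln y = 14.1239, Σt·ln y = 50.1667.
Equations: 49.0000·k + 11.0000·ln C = 50.1667;  11.0000·k + 4·ln C = 14.1239.
Δ = 49.0000·4 − (11.0000)² = 75.0000; k = (50.1667·4 − 11.0000·14.1239)/75.0000 = 0.60406, ln C = (49.0000·14.1239 − 11.0000·50.1667)/75.0000 = 1.86981.

k = 0.604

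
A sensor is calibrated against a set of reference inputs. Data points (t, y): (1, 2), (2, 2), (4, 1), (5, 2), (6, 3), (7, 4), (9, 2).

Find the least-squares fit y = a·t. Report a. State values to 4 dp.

a = 0.3962

Setting ∂/∂a … = 0 gives: 212·a = 84.
Hence a = 84 / 212 ≈ 0.396226.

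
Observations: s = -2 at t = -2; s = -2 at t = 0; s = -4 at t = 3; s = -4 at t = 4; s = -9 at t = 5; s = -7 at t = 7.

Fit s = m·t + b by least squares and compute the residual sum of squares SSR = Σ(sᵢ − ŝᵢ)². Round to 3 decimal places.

SSR = 12.067

Normal-equation sums: Σt·t = 103, Σt = 17, Σ1 = 6.
Right-hand side: Σt·s = -118, Σs = -28.
Normal equations: [[103, 17]; [17, 6]]·[m, b]ᵀ = [-118, -28]ᵀ.
Eliminating b: 6·(row 1) − 17·(row 2) gives 329·m = 6·(-118) − 17·(-28) = -232, so m = -232/329.
Then b = ((-28) − 17·(-232/329))/6 = -878/329.
Residuals: -244/329, 220/329, 258/329, 70/47, -923/329, 199/329; SSR = 3970/329.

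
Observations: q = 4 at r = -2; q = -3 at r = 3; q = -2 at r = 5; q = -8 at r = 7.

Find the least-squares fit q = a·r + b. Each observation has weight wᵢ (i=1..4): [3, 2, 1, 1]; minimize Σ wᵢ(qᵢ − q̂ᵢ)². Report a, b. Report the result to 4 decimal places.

a = -1.2123, b = 1.5068

Entries of MᵀWM: Σwᵢ·r·r = 104, Σwᵢ·r = 12, Σwᵢ·1 = 7.
Moment sums: Σwᵢ·r·q = -108, Σwᵢ·q = -4.
So MᵀWM·[a, b]ᵀ = MᵀWq: [[104, 12]; [12, 7]]·[a, b]ᵀ = [-108, -4]ᵀ.
Determinant 104·7 − 12² = 584.
a = ((-108)·7 − 12·(-4))/584 = -177/146; b = (104·(-4) − 12·(-108))/584 = 110/73.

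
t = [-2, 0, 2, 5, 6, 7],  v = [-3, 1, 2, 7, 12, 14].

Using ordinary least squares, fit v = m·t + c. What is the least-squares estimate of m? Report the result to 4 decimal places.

m = 1.8125

The normal equations are: 118·m + 18·c = 215;  18·m + 6·c = 33.
(Σt·t = 118, Σt = 18, Σ1 = 6, Σt·v = 215, Σv = 33.)
Eliminating c: 6·(row 1) − 18·(row 2) gives 384·m = 6·215 − 18·33 = 696, so m = 29/16.
Then c = (33 − 18·(29/16))/6 = 1/16.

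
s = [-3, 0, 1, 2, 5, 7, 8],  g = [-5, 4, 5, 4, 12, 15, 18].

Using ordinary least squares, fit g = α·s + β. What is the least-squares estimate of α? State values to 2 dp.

Sums needed: Σs·s = 152, Σs = 20, Σ1 = 7.
For Mᵀg: Σs·g = 337, Σg = 53.
Normal equations: [[152, 20]; [20, 7]]·[α, β]ᵀ = [337, 53]ᵀ.
Δ = 152·7 − 20² = 664.
α = (337·7 − 20·53)/664 = 1299/664; β = (152·53 − 20·337)/664 = 329/166.

α = 1.96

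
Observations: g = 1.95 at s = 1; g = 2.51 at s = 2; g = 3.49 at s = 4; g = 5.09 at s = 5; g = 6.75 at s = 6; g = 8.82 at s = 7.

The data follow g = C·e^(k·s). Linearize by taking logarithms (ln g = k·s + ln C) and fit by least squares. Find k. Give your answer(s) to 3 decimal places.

Taking logs, ln g = k·s + ln C, so regress ln g on s.
Sums: Σs = 25.0000, Σ(s)² = 131.0000, Σln g = 8.5519, Σs·ln g = 42.3408.
Normal system: [[131.0000, 25.0000]; [25.0000, 6]]·[k, ln C]ᵀ = [42.3408, 8.5519]ᵀ.
Slope k = (n·Σs·ln g − Σs·Σln g)/(n·Σ(s)² − (Σs)²) = (6·42.3408 − 25.0000·8.5519)/161.0000 = 0.24999; ln C = (Σln g − k·Σs)/n = 0.38368.

k = 0.250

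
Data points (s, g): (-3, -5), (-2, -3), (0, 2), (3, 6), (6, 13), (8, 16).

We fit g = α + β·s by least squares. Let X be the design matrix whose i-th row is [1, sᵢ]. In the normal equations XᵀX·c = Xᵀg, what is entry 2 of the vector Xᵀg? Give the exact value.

Entry 2 ↔ basis s, so (Xᵀg)_{2} = Σᵢ (s)·gᵢ = (-3)·(-5) + (-2)·(-3) + (0)·(2) + (3)·(6) + (6)·(13) + (8)·(16) = 245.

245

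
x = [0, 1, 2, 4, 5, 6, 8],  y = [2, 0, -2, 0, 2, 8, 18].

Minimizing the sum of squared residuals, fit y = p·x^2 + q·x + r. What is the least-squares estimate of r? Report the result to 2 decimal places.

r = 1.98

The normal system MᵀM·[p, q, r]ᵀ = Mᵀy is [[6290, 926, 146]; [926, 146, 26]; [146, 26, 7]]·[p, q, r]ᵀ = [1482, 198, 28]ᵀ.
Solving the 3×3 system (Gaussian elimination) gives p = 1213/1918, q = -5769/1918, r = 1900/959.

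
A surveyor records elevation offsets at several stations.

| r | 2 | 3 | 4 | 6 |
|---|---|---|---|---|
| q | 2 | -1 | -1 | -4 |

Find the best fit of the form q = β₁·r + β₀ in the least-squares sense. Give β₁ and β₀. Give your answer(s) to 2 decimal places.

Compute the Gram sums: Σr·r = 65, Σr = 15, Σ1 = 4.
And Σr·q = -27, Σq = -4.
So MᵀM·[β₁, β₀]ᵀ = Mᵀq: [[65, 15]; [15, 4]]·[β₁, β₀]ᵀ = [-27, -4]ᵀ.
det = 65·4 − 15² = 35.
β₁ = ((-27)·4 − 15·(-4))/35 = -48/35; β₀ = (65·(-4) − 15·(-27))/35 = 29/7.

β₁ = -1.37, β₀ = 4.14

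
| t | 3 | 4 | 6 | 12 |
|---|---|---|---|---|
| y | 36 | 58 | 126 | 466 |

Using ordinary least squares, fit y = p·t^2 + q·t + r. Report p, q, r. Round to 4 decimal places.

p = 2.9676, q = 3.3581, r = -1.5752

XᵀX·[p, q, r]ᵀ = Xᵀy reads: 22369·p + 2035·q + 205·r = 72892;  2035·p + 205·q + 25·r = 6688;  205·p + 25·q + 4·r = 686.
Inverting the 3×3 Gram matrix, [p, q, r]ᵀ = [1006/339, 5692/1695, -178/113]ᵀ.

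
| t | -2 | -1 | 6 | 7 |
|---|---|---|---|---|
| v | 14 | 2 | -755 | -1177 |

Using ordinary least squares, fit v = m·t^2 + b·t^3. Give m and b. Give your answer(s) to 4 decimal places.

From the data, Σt^2·t^2 = 3714, Σt^2·t^3 = 24550, Σt^3·t^3 = 164370.
Right-hand side: Σt^2·v = -84795, Σt^3·v = -566905.
Normal equations: [[3714, 24550]; [24550, 164370]]·[m, b]ᵀ = [-84795, -566905]ᵀ.
det = 3714·164370 − 24550² = 7767680.
m = ((-84795)·164370 − 24550·(-566905))/7767680 = -252955/97096; b = (3714·(-566905) − 24550·(-84795))/7767680 = -297099/97096.

m = -2.6052, b = -3.0598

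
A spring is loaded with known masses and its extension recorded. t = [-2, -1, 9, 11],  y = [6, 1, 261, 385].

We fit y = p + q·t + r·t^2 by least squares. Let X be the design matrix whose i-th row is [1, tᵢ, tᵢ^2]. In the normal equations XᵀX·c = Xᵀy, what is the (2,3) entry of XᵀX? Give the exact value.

Row 2 ↔ basis t, column 3 ↔ basis t^2, so (XᵀX)_{2,3} = Σᵢ (t)·(t^2) = (-2)·(4) + (-1)·(1) + (9)·(81) + (11)·(121) = 2051.

2051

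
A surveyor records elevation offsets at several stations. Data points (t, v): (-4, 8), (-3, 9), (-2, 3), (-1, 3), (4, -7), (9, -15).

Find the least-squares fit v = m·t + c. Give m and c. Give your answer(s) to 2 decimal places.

m = -1.84, c = 1.09

Sums needed: Σt·t = 127, Σt = 3, Σ1 = 6.
Right-hand side: Σt·v = -231, Σv = 1.
So XᵀX·[m, c]ᵀ = Xᵀv: [[127, 3]; [3, 6]]·[m, c]ᵀ = [-231, 1]ᵀ.
Eliminating c: 6·(row 1) − 3·(row 2) gives 753·m = 6·(-231) − 3·1 = -1389, so m = -463/251.
Then c = (1 − 3·(-463/251))/6 = 820/753.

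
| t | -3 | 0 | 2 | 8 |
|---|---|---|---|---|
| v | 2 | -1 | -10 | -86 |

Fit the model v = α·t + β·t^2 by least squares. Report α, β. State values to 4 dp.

Compute the Gram sums: Σt·t = 77, Σt·t^2 = 493, Σt^2·t^2 = 4193.
And Σt·v = -714, Σt^2·v = -5526.
AᵀA·[α, β]ᵀ = Aᵀv becomes [[77, 493]; [493, 4193]]·[α, β]ᵀ = [-714, -5526]ᵀ.
det = 77·4193 − 493² = 79812.
α = ((-714)·4193 − 493·(-5526))/79812 = -22457/6651; β = (77·(-5526) − 493·(-714))/79812 = -6125/6651.

α = -3.3765, β = -0.9209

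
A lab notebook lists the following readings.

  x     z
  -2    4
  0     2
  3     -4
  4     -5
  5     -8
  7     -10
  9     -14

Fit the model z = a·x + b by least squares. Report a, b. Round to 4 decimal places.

The normal equations are: 184·a + 26·b = -276;  26·a + 7·b = -35.
(Σx·x = 184, Σx = 26, Σ1 = 7, Σx·z = -276, Σz = -35.)
Eliminating b: 7·(row 1) − 26·(row 2) gives 612·a = 7·(-276) − 26·(-35) = -1022, so a = -511/306.
Then b = ((-35) − 26·(-511/306))/7 = 184/153.

a = -1.6699, b = 1.2026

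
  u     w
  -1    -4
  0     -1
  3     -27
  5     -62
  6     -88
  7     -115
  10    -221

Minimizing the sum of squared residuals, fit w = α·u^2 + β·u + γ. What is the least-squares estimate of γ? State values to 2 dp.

γ = -2.76

Entries of XᵀX: Σu^2·u^2 = 14404, Σu^2·u = 1710, Σu^2 = 220, Σu·u = 220, Σu = 30, Σ1 = 7.
And Σu^2·w = -32700, Σu·w = -3930, Σw = -518.
Normal equations: [[14404, 1710, 220]; [1710, 220, 30]; [220, 30, 7]]·[α, β, γ]ᵀ = [-32700, -3930, -518]ᵀ.
Solving the 3×3 system (Gaussian elimination) gives α = -66305/33693, β = -24608/11231, γ = -93022/33693.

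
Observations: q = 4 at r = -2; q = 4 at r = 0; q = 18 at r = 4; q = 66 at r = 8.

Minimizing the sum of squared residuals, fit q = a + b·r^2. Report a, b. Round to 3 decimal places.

a = 2.065, b = 0.997

Normal-equation sums: Σ1 = 4, Σr^2 = 84, Σr^2·r^2 = 4368.
Moment sums: Σq = 92, Σr^2·q = 4528.
Normal equations: [[4, 84]; [84, 4368]]·[a, b]ᵀ = [92, 4528]ᵀ.
Determinant 4·4368 − 84² = 10416.
a = (92·4368 − 84·4528)/10416 = 64/31; b = (4·4528 − 84·92)/10416 = 649/651.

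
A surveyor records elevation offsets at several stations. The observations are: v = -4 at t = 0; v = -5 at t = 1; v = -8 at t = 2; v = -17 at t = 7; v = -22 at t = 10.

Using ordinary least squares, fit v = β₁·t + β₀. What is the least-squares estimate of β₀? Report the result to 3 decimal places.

Normal-equation sums: Σt·t = 154, Σt = 20, Σ1 = 5.
For Aᵀv: Σt·v = -360, Σv = -56.
So AᵀA·[β₁, β₀]ᵀ = Aᵀv: [[154, 20]; [20, 5]]·[β₁, β₀]ᵀ = [-360, -56]ᵀ.
Δ = 154·5 − 20² = 370.
β₁ = ((-360)·5 − 20·(-56))/370 = -68/37; β₀ = (154·(-56) − 20·(-360))/370 = -712/185.

β₀ = -3.849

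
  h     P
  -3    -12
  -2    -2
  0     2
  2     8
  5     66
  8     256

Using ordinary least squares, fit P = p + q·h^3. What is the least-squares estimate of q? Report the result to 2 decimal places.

q = 0.50

MᵀM·[p, q]ᵀ = MᵀP reads: 6·p + 610·q = 318;  610·p + 278626·q = 139726.
Eliminating q: 278626·(row 1) − 610·(row 2) gives 1299656·p = 278626·318 − 610·139726 = 3370208, so p = 421276/162457.
Then q = (139726 − 610·(421276/162457))/278626 = 80547/162457.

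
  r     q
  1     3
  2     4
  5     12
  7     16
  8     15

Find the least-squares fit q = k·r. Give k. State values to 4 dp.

k = 2.1189

Forming AᵀA = [[143]] and Aᵀq = [303]ᵀ gives AᵀA·[k]ᵀ = Aᵀq.
k = 303/143 = 2.11888.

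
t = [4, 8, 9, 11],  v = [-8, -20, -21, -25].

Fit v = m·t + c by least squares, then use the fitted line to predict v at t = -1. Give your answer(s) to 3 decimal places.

Compute the Gram sums: Σt·t = 282, Σt = 32, Σ1 = 4.
Moment sums: Σt·v = -656, Σv = -74.
Normal equations: [[282, 32]; [32, 4]]·[m, c]ᵀ = [-656, -74]ᵀ.
Eliminating c: 4·(row 1) − 32·(row 2) gives 104·m = 4·(-656) − 32·(-74) = -256, so m = -32/13.
Then c = ((-74) − 32·(-32/13))/4 = 31/26.
At t = -1: v̂ = (-32/13)·(-1) + (31/26)·(1) = 95/26.

v̂ = 3.654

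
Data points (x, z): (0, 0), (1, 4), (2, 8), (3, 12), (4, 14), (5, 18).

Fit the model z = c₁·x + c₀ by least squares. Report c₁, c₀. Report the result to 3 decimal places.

c₁ = 3.543, c₀ = 0.476

Entries of MᵀM: Σx·x = 55, Σx = 15, Σ1 = 6.
And Σx·z = 202, Σz = 56.
MᵀM·[c₁, c₀]ᵀ = Mᵀz becomes [[55, 15]; [15, 6]]·[c₁, c₀]ᵀ = [202, 56]ᵀ.
Determinant 55·6 − 15² = 105.
c₁ = (202·6 − 15·56)/105 = 124/35; c₀ = (55·56 − 15·202)/105 = 10/21.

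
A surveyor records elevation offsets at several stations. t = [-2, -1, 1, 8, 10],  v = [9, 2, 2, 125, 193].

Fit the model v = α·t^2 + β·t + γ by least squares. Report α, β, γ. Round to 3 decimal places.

The normal equations are: 14114·α + 1504·β + 170·γ = 27340;  1504·α + 170·β + 16·γ = 2912;  170·α + 16·β + 5·γ = 331.
Solving the 3×3 system (Gaussian elimination) gives α = 18379/9511, β = -184/9511, γ = 5331/9511.

α = 1.932, β = -0.019, γ = 0.561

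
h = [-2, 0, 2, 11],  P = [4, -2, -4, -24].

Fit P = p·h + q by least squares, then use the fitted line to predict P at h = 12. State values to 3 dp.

P̂ = -26.030

The normal equations are: 129·p + 11·q = -280;  11·p + 4·q = -26.
Δ = 129·4 − 11² = 395.
p = ((-280)·4 − 11·(-26))/395 = -834/395; q = (129·(-26) − 11·(-280))/395 = -274/395.
At h = 12: P̂ = (-834/395)·(12) + (-274/395)·(1) = -10282/395.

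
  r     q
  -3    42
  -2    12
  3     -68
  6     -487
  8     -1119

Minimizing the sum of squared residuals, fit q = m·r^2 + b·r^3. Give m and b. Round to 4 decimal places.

m = -1.4449, b = -2.0065

Forming AᵀA = [[5570, 40512]; [40512, 310322]] and Aᵀq = [-89334, -681186]ᵀ gives AᵀA·[m, b]ᵀ = Aᵀq.
Δ = 5570·310322 − 40512² = 87271396.
m = ((-89334)·310322 − 40512·(-681186))/87271396 = -31524579/21817849; b = (5570·(-681186) − 40512·(-89334))/87271396 = -43776753/21817849.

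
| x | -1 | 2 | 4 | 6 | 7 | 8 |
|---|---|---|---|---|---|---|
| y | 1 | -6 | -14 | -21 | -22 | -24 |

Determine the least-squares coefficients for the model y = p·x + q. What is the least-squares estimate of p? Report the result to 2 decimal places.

p = -2.94

Entries of MᵀM: Σx·x = 170, Σx = 26, Σ1 = 6.
Right-hand side: Σx·y = -541, Σy = -86.
Determinant 170·6 − 26² = 344.
p = ((-541)·6 − 26·(-86))/344 = -505/172; q = (170·(-86) − 26·(-541))/344 = -277/172.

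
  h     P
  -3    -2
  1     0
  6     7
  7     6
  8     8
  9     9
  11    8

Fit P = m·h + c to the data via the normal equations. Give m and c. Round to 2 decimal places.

Forming XᵀX = [[361, 39]; [39, 7]] and XᵀP = [323, 36]ᵀ gives XᵀX·[m, c]ᵀ = XᵀP.
Δ = 361·7 − 39² = 1006.
m = (323·7 − 39·36)/1006 = 857/1006; c = (361·36 − 39·323)/1006 = 399/1006.

m = 0.85, c = 0.40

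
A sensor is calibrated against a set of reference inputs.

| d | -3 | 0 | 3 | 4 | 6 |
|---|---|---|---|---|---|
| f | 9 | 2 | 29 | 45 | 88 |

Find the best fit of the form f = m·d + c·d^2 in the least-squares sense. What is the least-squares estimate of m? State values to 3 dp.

m = 3.173

The normal system MᵀM·[m, c]ᵀ = Mᵀf is [[70, 280]; [280, 1714]]·[m, c]ᵀ = [768, 4230]ᵀ.
det = 70·1714 − 280² = 41580.
m = (768·1714 − 280·4230)/41580 = 10996/3465; c = (70·4230 − 280·768)/41580 = 193/99.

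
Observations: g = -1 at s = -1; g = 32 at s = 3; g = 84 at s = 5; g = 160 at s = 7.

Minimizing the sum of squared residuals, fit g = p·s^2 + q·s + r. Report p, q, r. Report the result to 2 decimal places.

With design matrix X, XᵀX = [[3108, 494, 84]; [494, 84, 14]; [84, 14, 4]] and Xᵀg = [10227, 1637, 275]ᵀ.
Solving the 3×3 system (Gaussian elimination) gives p = 523/176, q = 126/55, r = -1471/880.

p = 2.97, q = 2.29, r = -1.67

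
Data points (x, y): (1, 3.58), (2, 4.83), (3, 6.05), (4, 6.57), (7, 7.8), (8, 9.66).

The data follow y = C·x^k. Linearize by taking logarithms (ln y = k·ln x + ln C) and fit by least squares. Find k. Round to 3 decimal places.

k = 0.443

With ln yᵢ as the transformed response and ln xᵢ as the regressor:
AᵀA = [[11.7199, 7.2034]; [7.2034, 6]], rhs = [14.3922, 10.8549]ᵀ  (here Σln x = 7.2034, Σ(ln x)² = 11.7199, Σln y = 10.8549, Σln x·ln y = 14.3922).
Slope k = (n·Σln x·ln y − Σln x·Σln y)/(n·Σ(ln x)² − (Σln x)²) = (6·14.3922 − 7.2034·10.8549)/18.4301 = 0.44280; ln C = (Σln y − k·Σln x)/n = 1.27754.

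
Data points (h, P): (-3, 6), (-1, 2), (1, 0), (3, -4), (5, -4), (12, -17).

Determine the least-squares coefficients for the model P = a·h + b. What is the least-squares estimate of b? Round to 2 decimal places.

Forming MᵀM = [[189, 17]; [17, 6]] and MᵀP = [-256, -17]ᵀ gives MᵀM·[a, b]ᵀ = MᵀP.
det = 189·6 − 17² = 845.
a = ((-256)·6 − 17·(-17))/845 = -1247/845; b = (189·(-17) − 17·(-256))/845 = 1139/845.

b = 1.35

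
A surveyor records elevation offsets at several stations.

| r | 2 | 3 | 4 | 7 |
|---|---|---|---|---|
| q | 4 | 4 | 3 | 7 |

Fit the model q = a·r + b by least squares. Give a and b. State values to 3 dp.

a = 0.643, b = 1.929

Sums needed: Σr·r = 78, Σr = 16, Σ1 = 4.
Right-hand side: Σr·q = 81, Σq = 18.
So AᵀA·[a, b]ᵀ = Aᵀq: [[78, 16]; [16, 4]]·[a, b]ᵀ = [81, 18]ᵀ.
Δ = 78·4 − 16² = 56.
a = (81·4 − 16·18)/56 = 9/14; b = (78·18 − 16·81)/56 = 27/14.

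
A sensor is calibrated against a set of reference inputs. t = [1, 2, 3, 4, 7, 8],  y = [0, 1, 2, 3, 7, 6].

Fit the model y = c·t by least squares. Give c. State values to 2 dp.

Entries of XᵀX: Σt·t = 143.
For Xᵀy: Σt·y = 117.
So XᵀX·[c]ᵀ = Xᵀy: [[143]]·[c]ᵀ = [117]ᵀ.
c = 117/143 = 0.818182.

c = 0.82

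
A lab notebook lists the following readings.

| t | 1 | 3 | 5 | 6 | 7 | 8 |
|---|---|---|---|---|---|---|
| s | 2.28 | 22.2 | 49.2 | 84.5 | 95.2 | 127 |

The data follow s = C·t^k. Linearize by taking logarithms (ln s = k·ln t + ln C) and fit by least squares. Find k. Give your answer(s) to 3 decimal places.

k = 1.928

Let Y = ln s. Fitting Y = k·ln t + ln C by least squares:
Σln t = 8.5252, Σ(ln t)² = 15.1183, Σln s = 21.6571, Σln t·ln s = 36.5643.
Equations: 15.1183·k + 8.5252·ln C = 36.5643;  8.5252·k + 6·ln C = 21.6571.
Δ = 15.1183·6 − (8.5252)² = 18.0313; k = (36.5643·6 − 8.5252·21.6571)/18.0313 = 1.92752, ln C = (15.1183·21.6571 − 8.5252·36.5643)/18.0313 = 0.87077.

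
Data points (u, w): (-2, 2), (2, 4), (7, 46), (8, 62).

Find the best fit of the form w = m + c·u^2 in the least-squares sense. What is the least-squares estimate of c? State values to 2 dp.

c = 0.98

Forming AᵀA = [[4, 121]; [121, 6529]] and Aᵀw = [114, 6246]ᵀ gives AᵀA·[m, c]ᵀ = Aᵀw.
Determinant 4·6529 − 121² = 11475.
m = (114·6529 − 121·6246)/11475 = -764/765; c = (4·6246 − 121·114)/11475 = 746/765.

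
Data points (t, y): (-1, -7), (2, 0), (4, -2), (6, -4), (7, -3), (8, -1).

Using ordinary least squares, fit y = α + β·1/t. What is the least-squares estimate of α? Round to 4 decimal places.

From the data, Σ1 = 6, Σ1/t = 31/168, Σ1/t·1/t = 38845/28224.
And Σy = -17, Σ1/t·y = 887/168.
det = 6·(38845/28224) − (31/168)² = 232109/28224.
α = ((-17)·(38845/28224) − (31/168)·(887/168))/(232109/28224) = -687862/232109; β = (6·(887/168) − (31/168)·(-17))/(232109/28224) = 982632/232109.

α = -2.9635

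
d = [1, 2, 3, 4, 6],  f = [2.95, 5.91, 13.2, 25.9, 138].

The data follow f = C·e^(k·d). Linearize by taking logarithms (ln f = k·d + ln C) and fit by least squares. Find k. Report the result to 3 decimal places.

Taking logs, ln f = k·d + ln C, so regress ln f on d.
Sums: Σd = 16.0000, Σ(d)² = 66.0000, Σln f = 13.6202, Σd·ln f = 54.9562.
Normal system: [[66.0000, 16.0000]; [16.0000, 5]]·[k, ln C]ᵀ = [54.9562, 13.6202]ᵀ.
Δ = 66.0000·5 − (16.0000)² = 74.0000; k = (54.9562·5 − 16.0000·13.6202)/74.0000 = 0.76836, ln C = (66.0000·13.6202 − 16.0000·54.9562)/74.0000 = 0.26528.

k = 0.768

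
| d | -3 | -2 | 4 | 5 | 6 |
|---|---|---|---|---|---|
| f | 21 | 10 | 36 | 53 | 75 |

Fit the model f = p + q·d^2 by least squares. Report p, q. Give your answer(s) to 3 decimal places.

p = 2.670, q = 2.018

Normal-equation sums: Σ1 = 5, Σd^2 = 90, Σd^2·d^2 = 2274.
Moment sums: Σf = 195, Σd^2·f = 4830.
XᵀX·[p, q]ᵀ = Xᵀf becomes [[5, 90]; [90, 2274]]·[p, q]ᵀ = [195, 4830]ᵀ.
Determinant 5·2274 − 90² = 3270.
p = (195·2274 − 90·4830)/3270 = 291/109; q = (5·4830 − 90·195)/3270 = 220/109.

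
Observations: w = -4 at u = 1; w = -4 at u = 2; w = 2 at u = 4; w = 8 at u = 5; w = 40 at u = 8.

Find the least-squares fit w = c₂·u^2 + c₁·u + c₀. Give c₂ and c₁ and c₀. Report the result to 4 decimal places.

Forming AᵀA = [[4994, 710, 110]; [710, 110, 20]; [110, 20, 5]] and Aᵀw = [2772, 356, 42]ᵀ gives AᵀA·[c₂, c₁, c₀]ᵀ = Aᵀw.
Inverting the 3×3 Gram matrix, [c₂, c₁, c₀]ᵀ = [13/12, -209/60, -3/2]ᵀ.

c₂ = 1.0833, c₁ = -3.4833, c₀ = -1.5000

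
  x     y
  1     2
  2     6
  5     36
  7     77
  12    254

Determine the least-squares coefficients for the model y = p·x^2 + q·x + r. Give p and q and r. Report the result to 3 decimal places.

Entries of MᵀM: Σx^2·x^2 = 23779, Σx^2·x = 2205, Σx^2 = 223, Σx·x = 223, Σx = 27, Σ1 = 5.
Moment sums: Σx^2·y = 41275, Σx·y = 3781, Σy = 375.
Inverting the 3×3 Gram matrix, [p, q, r]ᵀ = [172319/82903, -348176/82903, 412448/82903]ᵀ.

p = 2.079, q = -4.200, r = 4.975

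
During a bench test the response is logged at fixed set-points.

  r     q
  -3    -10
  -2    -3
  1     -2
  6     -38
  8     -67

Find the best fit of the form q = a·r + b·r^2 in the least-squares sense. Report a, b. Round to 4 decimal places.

a = -0.0711, b = -1.0402

Compute the Gram sums: Σr·r = 114, Σr·r^2 = 694, Σr^2·r^2 = 5490.
Right-hand side: Σr·q = -730, Σr^2·q = -5760.
Δ = 114·5490 − 694² = 144224.
a = ((-730)·5490 − 694·(-5760))/144224 = -2565/36056; b = (114·(-5760) − 694·(-730))/144224 = -37505/36056.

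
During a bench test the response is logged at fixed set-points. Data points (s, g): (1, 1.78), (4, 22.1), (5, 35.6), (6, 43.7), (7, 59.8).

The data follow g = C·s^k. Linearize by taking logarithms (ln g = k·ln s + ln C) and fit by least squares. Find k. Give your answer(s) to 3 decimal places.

Taking logs, ln g = k·ln s + ln C, so regress ln g on ln s.
Σln s = 6.7334, Σ(ln s)² = 11.5091, Σln g = 15.1129, Σln s·ln g = 24.7697.
Equations: 11.5091·k + 6.7334·ln C = 24.7697;  6.7334·k + 5·ln C = 15.1129.
Slope k = (n·Σln s·ln g − Σln s·Σln g)/(n·Σ(ln s)² − (Σln s)²) = (5·24.7697 − 6.7334·15.1129)/12.2067 = 1.80944; ln C = (Σln g − k·Σln s)/n = 0.58584.

k = 1.809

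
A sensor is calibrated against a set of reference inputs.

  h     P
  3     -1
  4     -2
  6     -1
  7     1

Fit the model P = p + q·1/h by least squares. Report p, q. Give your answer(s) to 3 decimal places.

p = 1.110, q = -8.334

Sums needed: Σ1 = 4, Σ1/h = 25/28, Σ1/h·1/h = 1565/7056.
For MᵀP: ΣP = -3, Σ1/h·P = -6/7.
Determinant 4·(1565/7056) − (25/28)² = 635/7056.
p = ((-3)·(1565/7056) − (25/28)·(-6/7))/(635/7056) = 141/127; q = (4·(-6/7) − (25/28)·(-3))/(635/7056) = -5292/635.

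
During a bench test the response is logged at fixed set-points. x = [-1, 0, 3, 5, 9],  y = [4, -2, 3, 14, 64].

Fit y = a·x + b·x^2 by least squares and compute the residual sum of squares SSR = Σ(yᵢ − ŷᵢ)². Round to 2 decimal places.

SSR = 4.94

MᵀM·[a, b]ᵀ = Mᵀy reads: 116·a + 880·b = 651;  880·a + 7268·b = 5565.
Δ = 116·7268 − 880² = 68688.
a = (651·7268 − 880·5565)/68688 = -13811/5724; b = (116·5565 − 880·651)/68688 = 6055/5724.
Residuals: 505/954, -2, 685/954, -182/477, 5/159; SSR = 4715/954.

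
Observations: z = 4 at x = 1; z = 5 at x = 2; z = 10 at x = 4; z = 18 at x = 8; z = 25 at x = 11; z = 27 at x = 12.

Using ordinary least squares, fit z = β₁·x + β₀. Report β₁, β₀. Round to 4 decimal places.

β₁ = 2.1341, β₀ = 1.3171

AᵀA·[β₁, β₀]ᵀ = Aᵀz reads: 350·β₁ + 38·β₀ = 797;  38·β₁ + 6·β₀ = 89.
(Σx·x = 350, Σx = 38, Σ1 = 6, Σx·z = 797, Σz = 89.)
det = 350·6 − 38² = 656.
β₁ = (797·6 − 38·89)/656 = 175/82; β₀ = (350·89 − 38·797)/656 = 54/41.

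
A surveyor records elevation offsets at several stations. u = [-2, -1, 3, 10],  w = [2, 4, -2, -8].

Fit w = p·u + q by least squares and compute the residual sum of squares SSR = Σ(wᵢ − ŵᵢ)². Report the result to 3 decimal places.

Forming AᵀA = [[114, 10]; [10, 4]] and Aᵀw = [-94, -4]ᵀ gives AᵀA·[p, q]ᵀ = Aᵀw.
Determinant 114·4 − 10² = 356.
p = ((-94)·4 − 10·(-4))/356 = -84/89; q = (114·(-4) − 10·(-94))/356 = 121/89.
Residuals: -111/89, 151/89, -47/89, 7/89; SSR = 420/89.

SSR = 4.719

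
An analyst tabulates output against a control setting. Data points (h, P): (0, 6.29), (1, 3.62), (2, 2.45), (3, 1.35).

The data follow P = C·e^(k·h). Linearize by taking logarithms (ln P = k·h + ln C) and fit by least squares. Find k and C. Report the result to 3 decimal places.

k = -0.501, C = 6.243

With ln Pᵢ as the transformed response and hᵢ as the regressor:
Σh = 6.0000, Σ(h)² = 14.0000, Σln P = 4.3216, Σh·ln P = 3.9790.
Equations: 14.0000·k + 6.0000·ln C = 3.9790;  6.0000·k + 4·ln C = 4.3216.
Δ = 14.0000·4 − (6.0000)² = 20.0000; k = (3.9790·4 − 6.0000·4.3216)/20.0000 = -0.50070, ln C = (14.0000·4.3216 − 6.0000·3.9790)/20.0000 = 1.83145, so C = exp(1.83145) = 6.24293.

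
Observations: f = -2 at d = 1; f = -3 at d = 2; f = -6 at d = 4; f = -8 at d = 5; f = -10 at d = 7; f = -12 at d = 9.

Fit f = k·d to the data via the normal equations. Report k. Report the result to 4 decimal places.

With design matrix A, AᵀA = [[176]] and Aᵀf = [-250]ᵀ.
k = (-250)/176 = -1.42045.

k = -1.4205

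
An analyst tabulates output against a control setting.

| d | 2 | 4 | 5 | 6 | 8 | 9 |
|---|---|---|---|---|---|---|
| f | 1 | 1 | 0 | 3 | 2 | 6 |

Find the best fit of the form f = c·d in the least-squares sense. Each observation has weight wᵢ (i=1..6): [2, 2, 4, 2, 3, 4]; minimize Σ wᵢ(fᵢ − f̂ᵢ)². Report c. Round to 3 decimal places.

c = 0.429

Sums needed: Σwᵢ·d·d = 728.
For AᵀWf: Σwᵢ·d·f = 312.
So AᵀWA·[c]ᵀ = AᵀWf: [[728]]·[c]ᵀ = [312]ᵀ.
Hence c = 312 / 728 ≈ 0.428571.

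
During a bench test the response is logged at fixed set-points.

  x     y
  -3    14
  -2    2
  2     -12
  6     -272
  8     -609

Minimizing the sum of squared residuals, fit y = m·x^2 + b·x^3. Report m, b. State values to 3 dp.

Sums needed: Σx^2·x^2 = 5505, Σx^2·x^3 = 40301, Σx^3·x^3 = 309657.
For Mᵀy: Σx^2·y = -48682, Σx^3·y = -371050.
Eliminating b: 309657·(row 1) − 40301·(row 2) gives 80491184·m = 309657·(-48682) − 40301·(-371050) = -121036024, so m = -15129503/10061398.
Then b = ((-371050) − 40301·(-15129503/10061398))/309657 = -10087121/10061398.

m = -1.504, b = -1.003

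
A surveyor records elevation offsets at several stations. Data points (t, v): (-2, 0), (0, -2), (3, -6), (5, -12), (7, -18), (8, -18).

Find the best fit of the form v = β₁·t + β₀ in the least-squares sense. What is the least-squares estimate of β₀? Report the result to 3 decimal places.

β₀ = -2.469

Setting ∂/∂β₁ … = 0 gives: 151·β₁ + 21·β₀ = -348;  21·β₁ + 6·β₀ = -56.
(Σt·t = 151, Σt = 21, Σ1 = 6, Σt·v = -348, Σv = -56.)
det = 151·6 − 21² = 465.
β₁ = ((-348)·6 − 21·(-56))/465 = -304/155; β₀ = (151·(-56) − 21·(-348))/465 = -1148/465.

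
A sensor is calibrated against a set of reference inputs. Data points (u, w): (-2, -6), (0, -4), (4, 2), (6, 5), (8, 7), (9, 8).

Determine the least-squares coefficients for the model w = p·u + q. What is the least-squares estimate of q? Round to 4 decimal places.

With design matrix X, XᵀX = [[201, 25]; [25, 6]] and Xᵀw = [178, 12]ᵀ.
Eliminating q: 6·(row 1) − 25·(row 2) gives 581·p = 6·178 − 25·12 = 768, so p = 768/581.
Then q = (12 − 25·(768/581))/6 = -2038/581.

q = -3.5077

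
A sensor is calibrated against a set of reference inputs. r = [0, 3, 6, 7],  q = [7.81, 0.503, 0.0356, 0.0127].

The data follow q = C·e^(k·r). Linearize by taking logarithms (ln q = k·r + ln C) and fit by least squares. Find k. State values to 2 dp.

k = -0.91

Let Y = ln q. Fitting Y = k·r + ln C by least squares:
Σr = 16.0000, Σ(r)² = 94.0000, Σln q = -6.3333, Σr·ln q = -52.6370.
Equations: 94.0000·k + 16.0000·ln C = -52.6370;  16.0000·k + 4·ln C = -6.3333.
Slope k = (n·Σr·ln q − Σr·Σln q)/(n·Σ(r)² − (Σr)²) = (4·-52.6370 − 16.0000·-6.3333)/120.0000 = -0.91012; ln C = (Σln q − k·Σr)/n = 2.05717.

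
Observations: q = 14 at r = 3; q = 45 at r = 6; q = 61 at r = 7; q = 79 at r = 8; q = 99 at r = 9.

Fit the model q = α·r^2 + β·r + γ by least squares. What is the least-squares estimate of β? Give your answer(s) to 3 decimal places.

The normal system XᵀX·[α, β, γ]ᵀ = Xᵀq is [[14435, 1827, 239]; [1827, 239, 33]; [239, 33, 5]]·[α, β, γ]ᵀ = [17810, 2262, 298]ᵀ.
Inverting the 3×3 Gram matrix, [α, β, γ]ᵀ = [2386/1911, -38/49, 9626/1911]ᵀ.

β = -0.776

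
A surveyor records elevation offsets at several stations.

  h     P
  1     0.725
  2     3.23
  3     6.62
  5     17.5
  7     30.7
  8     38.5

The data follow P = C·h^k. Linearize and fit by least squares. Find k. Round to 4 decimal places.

Linearized form: ln P = k·ln h + ln C. From the 6 transformed points,
Σln h = 7.4265, Σ(ln h)² = 12.3883, Σln P = 12.6781, Σln h·ln P = 21.7504.
Equations: 12.3883·k + 7.4265·ln C = 21.7504;  7.4265·k + 6·ln C = 12.6781.
Slope k = (n·Σln h·ln P − Σln h·Σln P)/(n·Σ(ln h)² − (Σln h)²) = (6·21.7504 − 7.4265·12.6781)/19.1764 = 1.89543; ln C = (Σln P − k·Σln h)/n = -0.23306.

k = 1.8954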